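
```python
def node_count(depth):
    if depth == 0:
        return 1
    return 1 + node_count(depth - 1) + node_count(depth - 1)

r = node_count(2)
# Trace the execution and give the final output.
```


node_count(2)
= 1 + node_count(1) + node_count(1)
= 1 + 2 * node_count(1)
node_count(k) = 2^(k+1) - 1
node_count(0) = 1
node_count(1) = 3
node_count(2) = 7
node_count(2) = 2^3 - 1 = 7


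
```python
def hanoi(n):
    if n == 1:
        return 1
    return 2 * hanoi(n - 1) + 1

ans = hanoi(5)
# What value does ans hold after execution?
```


hanoi(5)
= 2 * hanoi(4) + 1
= 2 * (2 * hanoi(3) + 1) + 1
= 2 * (2 * (2 * hanoi(2) + 1) + 1) + 1
= 2 * (2 * (2 * (2 * hanoi(1) + 1) + 1) + 1) + 1
Now compute bottom-up:
hanoi(1) = 1
hanoi(2) = 2 * 1 + 1 = 3
hanoi(3) = 2 * 3 + 1 = 7
hanoi(4) = 2 * 7 + 1 = 15
hanoi(5) = 2 * 15 + 1 = 31
= 31


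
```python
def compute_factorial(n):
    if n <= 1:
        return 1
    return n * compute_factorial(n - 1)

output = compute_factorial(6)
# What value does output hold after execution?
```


compute_factorial(6)
= 6 * compute_factorial(5)
= 6 * 5 * compute_factorial(4)
= 6 * 5 * 4 * compute_factorial(3)
= 6 * 5 * 4 * 3 * compute_factorial(2)
= 6 * 5 * 4 * 3 * 2 * compute_factorial(1)
= 6 * 5 * 4 * 3 * 2 * 1
= 720


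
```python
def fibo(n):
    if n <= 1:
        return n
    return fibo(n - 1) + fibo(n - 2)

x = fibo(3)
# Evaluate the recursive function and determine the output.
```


fibo(3)
= fibo(2) + fibo(1)
Computing bottom-up: fibo(0)=0, fibo(1)=1, fibo(2)=1, fibo(3)=2
= 2


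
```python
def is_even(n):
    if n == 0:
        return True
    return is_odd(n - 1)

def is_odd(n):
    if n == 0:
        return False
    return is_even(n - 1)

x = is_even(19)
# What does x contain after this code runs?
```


is_even(19)
= is_odd(18)
= is_even(17)
= is_odd(16)
= is_even(15)
= is_odd(14)
= is_even(13)
= is_odd(12)
= is_even(11)
= is_odd(10)
= is_even(9)
= is_odd(8)
= is_even(7)
= is_odd(6)
= is_even(5)
= is_odd(4)
= is_even(3)
= is_odd(2)
= is_even(1)
= is_odd(0)
n == 0: return False
= False


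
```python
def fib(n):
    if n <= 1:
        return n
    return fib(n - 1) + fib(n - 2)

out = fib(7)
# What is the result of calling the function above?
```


fib(7)
= fib(6) + fib(5)
= (fib(5) + fib(4)) + fib(5)
Computing bottom-up: fib(0)=0, fib(1)=1, fib(2)=1, fib(3)=2, fib(4)=3, fib(5)=5, fib(6)=8, fib(7)=13
= 13


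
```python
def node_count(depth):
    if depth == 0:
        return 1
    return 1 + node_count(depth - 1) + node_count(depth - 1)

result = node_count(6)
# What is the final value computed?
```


node_count(6)
= 1 + node_count(5) + node_count(5)
= 1 + 2 * node_count(5)
node_count(k) = 2^(k+1) - 1
node_count(0) = 1
node_count(1) = 3
node_count(2) = 7
node_count(3) = 15
node_count(4) = 31
node_count(6) = 2^7 - 1 = 127


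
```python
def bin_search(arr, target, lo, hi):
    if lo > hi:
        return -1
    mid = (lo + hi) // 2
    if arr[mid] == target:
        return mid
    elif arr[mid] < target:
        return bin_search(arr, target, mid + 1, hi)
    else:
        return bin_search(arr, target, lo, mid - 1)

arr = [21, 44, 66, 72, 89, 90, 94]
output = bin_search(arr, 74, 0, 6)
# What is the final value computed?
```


bin_search(arr, 74, 0, 6)
lo=0, hi=6, mid=3, arr[mid]=72
72 < 74, search right half
lo=4, hi=6, mid=5, arr[mid]=90
90 > 74, search left half
lo=4, hi=4, mid=4, arr[mid]=89
89 > 74, search left half
lo > hi, target not found, return -1
= -1


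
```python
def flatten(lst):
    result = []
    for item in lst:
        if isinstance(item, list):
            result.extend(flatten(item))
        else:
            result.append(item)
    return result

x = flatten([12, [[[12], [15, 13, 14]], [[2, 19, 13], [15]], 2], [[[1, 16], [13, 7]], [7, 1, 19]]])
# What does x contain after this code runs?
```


flatten([12, [[[12], [15, 13, 14]], [[2, 19, 13], [15]], 2], [[[1, 16], [13, 7]], [7, 1, 19]]])
Processing each element:
  12 is not a list -> append 12
  [[[12], [15, 13, 14]], [[2, 19, 13], [15]], 2] is a list -> flatten recursively -> [12, 15, 13, 14, 2, 19, 13, 15, 2]
  [[[1, 16], [13, 7]], [7, 1, 19]] is a list -> flatten recursively -> [1, 16, 13, 7, 7, 1, 19]
= [12, 12, 15, 13, 14, 2, 19, 13, 15, 2, 1, 16, 13, 7, 7, 1, 19]


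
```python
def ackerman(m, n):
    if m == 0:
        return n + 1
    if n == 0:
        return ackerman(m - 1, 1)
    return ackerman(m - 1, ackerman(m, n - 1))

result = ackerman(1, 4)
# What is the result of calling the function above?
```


ackerman(1, 4)
= ackerman(0, ackerman(1, 3))
First compute ackerman(1, 3) = 5
= ackerman(0, 5)
= 6


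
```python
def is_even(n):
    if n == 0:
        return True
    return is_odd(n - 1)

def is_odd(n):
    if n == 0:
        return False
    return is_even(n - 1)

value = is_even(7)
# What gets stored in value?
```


is_even(7)
= is_odd(6)
= is_even(5)
= is_odd(4)
= is_even(3)
= is_odd(2)
= is_even(1)
= is_odd(0)
n == 0: return False
= False


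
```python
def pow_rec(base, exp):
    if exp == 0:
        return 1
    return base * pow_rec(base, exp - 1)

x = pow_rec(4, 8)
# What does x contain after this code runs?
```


pow_rec(4, 8)
= 4 * pow_rec(4, 7)
= 4 * 4 * pow_rec(4, 6)
= 4 * 4 * 4 * pow_rec(4, 5)
= 4 * 4 * 4 * 4 * pow_rec(4, 4)
= 4 * 4 * 4 * 4 * 4 * pow_rec(4, 3)
= 4 * 4 * 4 * 4 * 4 * 4 * pow_rec(4, 2)
= 4 * 4 * 4 * 4 * 4 * 4 * 4 * pow_rec(4, 1)
= 4 * 4 * 4 * 4 * 4 * 4 * 4 * 4 * pow_rec(4, 0)
= 4 * 4 * 4 * 4 * 4 * 4 * 4 * 4 * 1
= 65536


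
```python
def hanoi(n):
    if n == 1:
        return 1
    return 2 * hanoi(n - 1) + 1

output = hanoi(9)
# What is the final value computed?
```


hanoi(9)
= 2 * hanoi(8) + 1
= 2 * (2 * hanoi(7) + 1) + 1
= 2 * (2 * (2 * hanoi(6) + 1) + 1) + 1
= 2 * (2 * (2 * (2 * hanoi(5) + 1) + 1) + 1) + 1
= 2 * (2 * (2 * (2 * (2 * hanoi(4) + 1) + 1) + 1) + 1) + 1
= 2 * (2 * (2 * (2 * (2 * (2 * hanoi(3) + 1) + 1) + 1) + 1) + 1) + 1
= 2 * (2 * (2 * (2 * (2 * (2 * (2 * hanoi(2) + 1) + 1) + 1) + 1) + 1) + 1) + 1
= 2 * (2 * (2 * (2 * (2 * (2 * (2 * (2 * hanoi(1) + 1) + 1) + 1) + 1) + 1) + 1) + 1) + 1
Now compute bottom-up:
hanoi(1) = 1
hanoi(2) = 2 * 1 + 1 = 3
hanoi(3) = 2 * 3 + 1 = 7
hanoi(4) = 2 * 7 + 1 = 15
hanoi(5) = 2 * 15 + 1 = 31
hanoi(6) = 2 * 31 + 1 = 63
hanoi(7) = 2 * 63 + 1 = 127
hanoi(8) = 2 * 127 + 1 = 255
hanoi(9) = 2 * 255 + 1 = 511
= 511


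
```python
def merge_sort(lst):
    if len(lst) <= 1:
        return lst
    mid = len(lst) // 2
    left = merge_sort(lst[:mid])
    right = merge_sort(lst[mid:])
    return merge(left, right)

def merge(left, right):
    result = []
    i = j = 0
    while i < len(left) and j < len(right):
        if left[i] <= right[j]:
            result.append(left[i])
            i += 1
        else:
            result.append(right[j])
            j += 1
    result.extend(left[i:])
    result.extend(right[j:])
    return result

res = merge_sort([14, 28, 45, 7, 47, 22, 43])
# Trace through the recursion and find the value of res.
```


merge_sort([14, 28, 45, 7, 47, 22, 43])
Split into [14, 28, 45] and [7, 47, 22, 43]
Left sorted: [14, 28, 45]
Right sorted: [7, 22, 43, 47]
Merge [14, 28, 45] and [7, 22, 43, 47]
= [7, 14, 22, 28, 43, 45, 47]


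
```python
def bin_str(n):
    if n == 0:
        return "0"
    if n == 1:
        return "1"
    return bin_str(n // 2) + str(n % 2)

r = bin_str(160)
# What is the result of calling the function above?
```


bin_str(160)
= bin_str(80) + "0"
= bin_str(40) + "0" + "0"
= bin_str(20) + "0" + "0" + "0"
= bin_str(10) + "0" + "0" + "0" + "0"
= bin_str(5) + "0" + "0" + "0" + "0" + "0"
= bin_str(2) + "1" + "0" + "0" + "0" + "0" + "0"
= bin_str(1) + "0" + "1" + "0" + "0" + "0" + "0" + "0"
= "1" + "0" + "1" + "0" + "0" + "0" + "0" + "0"
= "10100000"


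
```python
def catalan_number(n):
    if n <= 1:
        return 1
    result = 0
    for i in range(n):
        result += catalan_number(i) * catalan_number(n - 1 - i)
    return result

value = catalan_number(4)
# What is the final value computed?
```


catalan_number(4)
= sum of catalan_number(i) * catalan_number(4-1-i) for i in 0..3
First compute sub-values bottom-up:
  catalan_number(0) = 1, catalan_number(1) = 1
  catalan_number(2) = 1*1 + 1*1 = 2
  catalan_number(3) = 1*2 + 1*1 + 2*1 = 5
Now catalan_number(4):
  catalan_number(0)*catalan_number(3) = 1*5 = 5
  catalan_number(1)*catalan_number(2) = 1*2 = 2
  catalan_number(2)*catalan_number(1) = 2*1 = 2
  catalan_number(3)*catalan_number(0) = 5*1 = 5
= 5 + 2 + 2 + 5
= 14


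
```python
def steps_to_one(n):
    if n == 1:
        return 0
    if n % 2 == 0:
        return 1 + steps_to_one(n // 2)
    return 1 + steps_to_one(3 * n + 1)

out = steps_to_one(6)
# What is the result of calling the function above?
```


steps_to_one(6)
6 is even -> steps_to_one(3)
3 is odd -> 3*3+1 = 10 -> steps_to_one(10)
10 is even -> steps_to_one(5)
5 is odd -> 3*5+1 = 16 -> steps_to_one(16)
16 is even -> steps_to_one(8)
8 is even -> steps_to_one(4)
4 is even -> steps_to_one(2)
2 is even -> steps_to_one(1)
Reached 1 after 8 steps
= 8


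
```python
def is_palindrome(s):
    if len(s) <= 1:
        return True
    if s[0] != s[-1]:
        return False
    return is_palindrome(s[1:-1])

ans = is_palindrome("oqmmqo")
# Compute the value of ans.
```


is_palindrome("oqmmqo")
"oqmmqo": s[0]='o' == s[-1]='o' -> is_palindrome("qmmq")
"qmmq": s[0]='q' == s[-1]='q' -> is_palindrome("mm")
"mm": s[0]='m' == s[-1]='m' -> is_palindrome("")
"": len <= 1 -> True
= True


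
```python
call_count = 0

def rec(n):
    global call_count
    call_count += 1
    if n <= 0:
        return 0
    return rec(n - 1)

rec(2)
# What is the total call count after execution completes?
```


rec(2) calls rec(1) calls ... calls rec(0)
Total calls: 2 + 1 (for base case) = 3


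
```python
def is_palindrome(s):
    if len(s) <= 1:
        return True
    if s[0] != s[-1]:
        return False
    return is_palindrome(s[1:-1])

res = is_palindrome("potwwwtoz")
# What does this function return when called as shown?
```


is_palindrome("potwwwtoz")
"potwwwtoz": s[0]='p' != s[-1]='z' -> False
= False


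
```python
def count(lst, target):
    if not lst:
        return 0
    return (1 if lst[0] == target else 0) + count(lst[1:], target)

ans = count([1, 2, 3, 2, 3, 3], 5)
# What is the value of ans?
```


count([1, 2, 3, 2, 3, 3], 5)
lst[0]=1 != 5: 0 + count([2, 3, 2, 3, 3], 5)
lst[0]=2 != 5: 0 + count([3, 2, 3, 3], 5)
lst[0]=3 != 5: 0 + count([2, 3, 3], 5)
lst[0]=2 != 5: 0 + count([3, 3], 5)
lst[0]=3 != 5: 0 + count([3], 5)
lst[0]=3 != 5: 0 + count([], 5)
= 0


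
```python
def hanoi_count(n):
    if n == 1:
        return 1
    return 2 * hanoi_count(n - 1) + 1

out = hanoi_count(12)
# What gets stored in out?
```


hanoi_count(12)
= 2 * hanoi_count(11) + 1
= 2 * (2 * hanoi_count(10) + 1) + 1
= 2 * (2 * (2 * hanoi_count(9) + 1) + 1) + 1
= 2 * (2 * (2 * (2 * hanoi_count(8) + 1) + 1) + 1) + 1
= 2 * (2 * (2 * (2 * (2 * hanoi_count(7) + 1) + 1) + 1) + 1) + 1
= 2 * (2 * (2 * (2 * (2 * (2 * hanoi_count(6) + 1) + 1) + 1) + 1) + 1) + 1
= 2 * (2 * (2 * (2 * (2 * (2 * (2 * hanoi_count(5) + 1) + 1) + 1) + 1) + 1) + 1) + 1
= 2 * (2 * (2 * (2 * (2 * (2 * (2 * (2 * hanoi_count(4) + 1) + 1) + 1) + 1) + 1) + 1) + 1) + 1
= 2 * (2 * (2 * (2 * (2 * (2 * (2 * (2 * (2 * hanoi_count(3) + 1) + 1) + 1) + 1) + 1) + 1) + 1) + 1) + 1
= 2 * (2 * (2 * (2 * (2 * (2 * (2 * (2 * (2 * (2 * hanoi_count(2) + 1) + 1) + 1) + 1) + 1) + 1) + 1) + 1) + 1) + 1
= 2 * (2 * (2 * (2 * (2 * (2 * (2 * (2 * (2 * (2 * (2 * hanoi_count(1) + 1) + 1) + 1) + 1) + 1) + 1) + 1) + 1) + 1) + 1) + 1
Now compute bottom-up:
hanoi_count(1) = 1
hanoi_count(2) = 2 * 1 + 1 = 3
hanoi_count(3) = 2 * 3 + 1 = 7
hanoi_count(4) = 2 * 7 + 1 = 15
hanoi_count(5) = 2 * 15 + 1 = 31
hanoi_count(6) = 2 * 31 + 1 = 63
hanoi_count(7) = 2 * 63 + 1 = 127
hanoi_count(8) = 2 * 127 + 1 = 255
hanoi_count(9) = 2 * 255 + 1 = 511
hanoi_count(10) = 2 * 511 + 1 = 1023
hanoi_count(11) = 2 * 1023 + 1 = 2047
hanoi_count(12) = 2 * 2047 + 1 = 4095
= 4095


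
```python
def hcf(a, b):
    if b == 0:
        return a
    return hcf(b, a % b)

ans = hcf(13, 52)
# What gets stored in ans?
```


hcf(13, 52)
= hcf(52, 13 % 52) = hcf(52, 13)
= hcf(13, 52 % 13) = hcf(13, 0)
b == 0, return a = 13


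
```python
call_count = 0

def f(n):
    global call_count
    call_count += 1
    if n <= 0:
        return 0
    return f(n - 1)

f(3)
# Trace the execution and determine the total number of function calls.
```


f(3) calls f(2) calls ... calls f(0)
Total calls: 3 + 1 (for base case) = 4


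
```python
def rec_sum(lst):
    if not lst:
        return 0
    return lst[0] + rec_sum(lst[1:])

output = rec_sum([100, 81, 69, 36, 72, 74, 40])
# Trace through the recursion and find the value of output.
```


rec_sum([100, 81, 69, 36, 72, 74, 40])
= 100 + rec_sum([81, 69, 36, 72, 74, 40])
= 100 + 81 + rec_sum([69, 36, 72, 74, 40])
= 100 + 81 + 69 + rec_sum([36, 72, 74, 40])
= 100 + 81 + 69 + 36 + rec_sum([72, 74, 40])
= 100 + 81 + 69 + 36 + 72 + rec_sum([74, 40])
= 100 + 81 + 69 + 36 + 72 + 74 + rec_sum([40])
= 100 + 81 + 69 + 36 + 72 + 74 + 40 + rec_sum([])
= 100 + 81 + 69 + 36 + 72 + 74 + 40 + 0
= 472


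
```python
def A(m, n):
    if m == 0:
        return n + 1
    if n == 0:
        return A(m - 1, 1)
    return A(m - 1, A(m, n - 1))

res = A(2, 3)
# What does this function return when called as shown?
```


A(2, 3)
= A(1, A(2, 2))
First compute A(2, 2) = 7
= A(1, 7)
= 9


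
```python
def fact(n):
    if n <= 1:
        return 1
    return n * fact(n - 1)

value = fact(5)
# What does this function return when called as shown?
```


fact(5)
= 5 * fact(4)
= 5 * 4 * fact(3)
= 5 * 4 * 3 * fact(2)
= 5 * 4 * 3 * 2 * fact(1)
= 5 * 4 * 3 * 2 * 1
= 120


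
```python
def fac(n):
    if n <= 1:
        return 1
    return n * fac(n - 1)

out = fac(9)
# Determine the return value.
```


fac(9)
= 9 * fac(8)
= 9 * 8 * fac(7)
= 9 * 8 * 7 * fac(6)
= 9 * 8 * 7 * 6 * fac(5)
= 9 * 8 * 7 * 6 * 5 * fac(4)
= 9 * 8 * 7 * 6 * 5 * 4 * fac(3)
= 9 * 8 * 7 * 6 * 5 * 4 * 3 * fac(2)
= 9 * 8 * 7 * 6 * 5 * 4 * 3 * 2 * fac(1)
= 9 * 8 * 7 * 6 * 5 * 4 * 3 * 2 * 1
= 362880


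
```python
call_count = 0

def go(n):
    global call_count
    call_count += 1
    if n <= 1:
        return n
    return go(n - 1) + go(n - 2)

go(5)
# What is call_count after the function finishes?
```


go(5) calls go(4) and go(3); each non-base call branches into two more.
Let C(k) = total number of calls made by go(k), including the call to go(k) itself.
Base cases: C(0) = 1, C(1) = 1
Recurrence: C(k) = 1 + C(k-1) + C(k-2)
  C(2) = 1 + C(1) + C(0) = 1 + 1 + 1 = 3
  C(3) = 1 + C(2) + C(1) = 1 + 3 + 1 = 5
  C(4) = 1 + C(3) + C(2) = 1 + 5 + 3 = 9
  C(5) = 1 + C(4) + C(3) = 1 + 9 + 5 = 15
Total calls = C(5) = 15


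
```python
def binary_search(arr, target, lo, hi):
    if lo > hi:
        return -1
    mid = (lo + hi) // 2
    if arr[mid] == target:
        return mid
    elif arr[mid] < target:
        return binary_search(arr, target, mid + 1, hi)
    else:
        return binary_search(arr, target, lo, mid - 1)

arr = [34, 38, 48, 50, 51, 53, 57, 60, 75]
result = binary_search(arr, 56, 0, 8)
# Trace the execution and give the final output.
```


binary_search(arr, 56, 0, 8)
lo=0, hi=8, mid=4, arr[mid]=51
51 < 56, search right half
lo=5, hi=8, mid=6, arr[mid]=57
57 > 56, search left half
lo=5, hi=5, mid=5, arr[mid]=53
53 < 56, search right half
lo > hi, target not found, return -1
= -1


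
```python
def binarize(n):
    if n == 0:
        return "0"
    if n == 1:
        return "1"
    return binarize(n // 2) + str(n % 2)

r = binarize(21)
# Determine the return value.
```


binarize(21)
= binarize(10) + "1"
= binarize(5) + "0" + "1"
= binarize(2) + "1" + "0" + "1"
= binarize(1) + "0" + "1" + "0" + "1"
= "1" + "0" + "1" + "0" + "1"
= "10101"


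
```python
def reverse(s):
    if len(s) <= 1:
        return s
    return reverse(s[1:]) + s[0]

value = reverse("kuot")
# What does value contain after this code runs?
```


reverse("kuot")
= reverse("uot") + "k"
= reverse("ot") + "u" + "k"
= reverse("t") + "o" + "u" + "k"
= "t" + "o" + "u" + "k"
= "touk"


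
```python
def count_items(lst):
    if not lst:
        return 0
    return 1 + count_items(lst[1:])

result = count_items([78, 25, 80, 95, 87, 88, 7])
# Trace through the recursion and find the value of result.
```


count_items([78, 25, 80, 95, 87, 88, 7])
= 1 + count_items([25, 80, 95, 87, 88, 7])
= 1 + 1 + count_items([80, 95, 87, 88, 7])
= 1 + 1 + 1 + count_items([95, 87, 88, 7])
= 1 + 1 + 1 + 1 + count_items([87, 88, 7])
= 1 + 1 + 1 + 1 + 1 + count_items([88, 7])
= 1 + 1 + 1 + 1 + 1 + 1 + count_items([7])
= 1 + 1 + 1 + 1 + 1 + 1 + 1 + count_items([])
= 1 + 1 + 1 + 1 + 1 + 1 + 1 + 0
= 7


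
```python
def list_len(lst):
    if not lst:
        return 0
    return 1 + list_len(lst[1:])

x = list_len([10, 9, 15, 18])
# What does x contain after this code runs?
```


list_len([10, 9, 15, 18])
= 1 + list_len([9, 15, 18])
= 1 + 1 + list_len([15, 18])
= 1 + 1 + 1 + list_len([18])
= 1 + 1 + 1 + 1 + list_len([])
= 1 + 1 + 1 + 1 + 0
= 4


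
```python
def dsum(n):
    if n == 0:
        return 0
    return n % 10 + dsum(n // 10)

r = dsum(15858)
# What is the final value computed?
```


dsum(15858)
= 8 + dsum(1585)
= 8 + 5 + dsum(158)
= 8 + 5 + 8 + dsum(15)
= 8 + 5 + 8 + 5 + dsum(1)
= 8 + 5 + 8 + 5 + 1 + dsum(0)
= 8 + 5 + 8 + 5 + 1 + 0
= 27


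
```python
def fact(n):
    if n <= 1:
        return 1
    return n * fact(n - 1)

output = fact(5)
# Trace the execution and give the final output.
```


fact(5)
= 5 * fact(4)
= 5 * 4 * fact(3)
= 5 * 4 * 3 * fact(2)
= 5 * 4 * 3 * 2 * fact(1)
= 5 * 4 * 3 * 2 * 1
= 120


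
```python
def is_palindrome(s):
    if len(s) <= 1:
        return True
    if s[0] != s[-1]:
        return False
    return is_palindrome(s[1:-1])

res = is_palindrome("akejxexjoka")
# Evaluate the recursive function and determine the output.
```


is_palindrome("akejxexjoka")
"akejxexjoka": s[0]='a' == s[-1]='a' -> is_palindrome("kejxexjok")
"kejxexjok": s[0]='k' == s[-1]='k' -> is_palindrome("ejxexjo")
"ejxexjo": s[0]='e' != s[-1]='o' -> False
= False


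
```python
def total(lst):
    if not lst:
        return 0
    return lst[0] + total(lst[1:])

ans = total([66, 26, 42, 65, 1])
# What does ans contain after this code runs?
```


total([66, 26, 42, 65, 1])
= 66 + total([26, 42, 65, 1])
= 66 + 26 + total([42, 65, 1])
= 66 + 26 + 42 + total([65, 1])
= 66 + 26 + 42 + 65 + total([1])
= 66 + 26 + 42 + 65 + 1 + total([])
= 66 + 26 + 42 + 65 + 1 + 0
= 200


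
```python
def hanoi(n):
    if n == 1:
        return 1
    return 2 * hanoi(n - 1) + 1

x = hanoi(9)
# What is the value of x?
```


hanoi(9)
= 2 * hanoi(8) + 1
= 2 * (2 * hanoi(7) + 1) + 1
= 2 * (2 * (2 * hanoi(6) + 1) + 1) + 1
= 2 * (2 * (2 * (2 * hanoi(5) + 1) + 1) + 1) + 1
= 2 * (2 * (2 * (2 * (2 * hanoi(4) + 1) + 1) + 1) + 1) + 1
= 2 * (2 * (2 * (2 * (2 * (2 * hanoi(3) + 1) + 1) + 1) + 1) + 1) + 1
= 2 * (2 * (2 * (2 * (2 * (2 * (2 * hanoi(2) + 1) + 1) + 1) + 1) + 1) + 1) + 1
= 2 * (2 * (2 * (2 * (2 * (2 * (2 * (2 * hanoi(1) + 1) + 1) + 1) + 1) + 1) + 1) + 1) + 1
Now compute bottom-up:
hanoi(1) = 1
hanoi(2) = 2 * 1 + 1 = 3
hanoi(3) = 2 * 3 + 1 = 7
hanoi(4) = 2 * 7 + 1 = 15
hanoi(5) = 2 * 15 + 1 = 31
hanoi(6) = 2 * 31 + 1 = 63
hanoi(7) = 2 * 63 + 1 = 127
hanoi(8) = 2 * 127 + 1 = 255
hanoi(9) = 2 * 255 + 1 = 511
= 511


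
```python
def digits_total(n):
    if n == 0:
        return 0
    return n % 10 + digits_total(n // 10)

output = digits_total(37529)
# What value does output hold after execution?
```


digits_total(37529)
= 9 + digits_total(3752)
= 9 + 2 + digits_total(375)
= 9 + 2 + 5 + digits_total(37)
= 9 + 2 + 5 + 7 + digits_total(3)
= 9 + 2 + 5 + 7 + 3 + digits_total(0)
= 9 + 2 + 5 + 7 + 3 + 0
= 26


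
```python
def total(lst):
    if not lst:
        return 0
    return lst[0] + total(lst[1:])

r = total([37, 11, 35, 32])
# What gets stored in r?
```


total([37, 11, 35, 32])
= 37 + total([11, 35, 32])
= 37 + 11 + total([35, 32])
= 37 + 11 + 35 + total([32])
= 37 + 11 + 35 + 32 + total([])
= 37 + 11 + 35 + 32 + 0
= 115


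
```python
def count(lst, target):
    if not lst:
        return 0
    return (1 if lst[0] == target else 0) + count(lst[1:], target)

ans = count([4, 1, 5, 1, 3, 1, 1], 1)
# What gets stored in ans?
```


count([4, 1, 5, 1, 3, 1, 1], 1)
lst[0]=4 != 1: 0 + count([1, 5, 1, 3, 1, 1], 1)
lst[0]=1 == 1: 1 + count([5, 1, 3, 1, 1], 1)
lst[0]=5 != 1: 0 + count([1, 3, 1, 1], 1)
lst[0]=1 == 1: 1 + count([3, 1, 1], 1)
lst[0]=3 != 1: 0 + count([1, 1], 1)
lst[0]=1 == 1: 1 + count([1], 1)
lst[0]=1 == 1: 1 + count([], 1)
= 4


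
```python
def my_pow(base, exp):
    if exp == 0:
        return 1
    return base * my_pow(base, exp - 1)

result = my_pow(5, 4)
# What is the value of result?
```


my_pow(5, 4)
= 5 * my_pow(5, 3)
= 5 * 5 * my_pow(5, 2)
= 5 * 5 * 5 * my_pow(5, 1)
= 5 * 5 * 5 * 5 * my_pow(5, 0)
= 5 * 5 * 5 * 5 * 1
= 625


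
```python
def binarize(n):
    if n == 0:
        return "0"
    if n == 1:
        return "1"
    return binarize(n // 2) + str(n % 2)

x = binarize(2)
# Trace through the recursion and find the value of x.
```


binarize(2)
= binarize(1) + "0"
= "1" + "0"
= "10"


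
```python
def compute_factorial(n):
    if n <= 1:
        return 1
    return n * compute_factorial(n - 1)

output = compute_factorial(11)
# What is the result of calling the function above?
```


compute_factorial(11)
= 11 * compute_factorial(10)
= 11 * 10 * compute_factorial(9)
= 11 * 10 * 9 * compute_factorial(8)
= 11 * 10 * 9 * 8 * compute_factorial(7)
= 11 * 10 * 9 * 8 * 7 * compute_factorial(6)
= 11 * 10 * 9 * 8 * 7 * 6 * compute_factorial(5)
= 11 * 10 * 9 * 8 * 7 * 6 * 5 * compute_factorial(4)
= 11 * 10 * 9 * 8 * 7 * 6 * 5 * 4 * compute_factorial(3)
= 11 * 10 * 9 * 8 * 7 * 6 * 5 * 4 * 3 * compute_factorial(2)
= 11 * 10 * 9 * 8 * 7 * 6 * 5 * 4 * 3 * 2 * compute_factorial(1)
= 11 * 10 * 9 * 8 * 7 * 6 * 5 * 4 * 3 * 2 * 1
= 39916800


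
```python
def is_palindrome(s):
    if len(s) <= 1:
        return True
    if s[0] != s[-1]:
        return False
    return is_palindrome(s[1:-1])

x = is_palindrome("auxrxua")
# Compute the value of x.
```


is_palindrome("auxrxua")
"auxrxua": s[0]='a' == s[-1]='a' -> is_palindrome("uxrxu")
"uxrxu": s[0]='u' == s[-1]='u' -> is_palindrome("xrx")
"xrx": s[0]='x' == s[-1]='x' -> is_palindrome("r")
"r": len <= 1 -> True
= True


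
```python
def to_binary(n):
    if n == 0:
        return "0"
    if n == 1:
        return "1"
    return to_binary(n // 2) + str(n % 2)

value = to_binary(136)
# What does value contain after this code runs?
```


to_binary(136)
= to_binary(68) + "0"
= to_binary(34) + "0" + "0"
= to_binary(17) + "0" + "0" + "0"
= to_binary(8) + "1" + "0" + "0" + "0"
= to_binary(4) + "0" + "1" + "0" + "0" + "0"
= to_binary(2) + "0" + "0" + "1" + "0" + "0" + "0"
= to_binary(1) + "0" + "0" + "0" + "1" + "0" + "0" + "0"
= "1" + "0" + "0" + "0" + "1" + "0" + "0" + "0"
= "10001000"


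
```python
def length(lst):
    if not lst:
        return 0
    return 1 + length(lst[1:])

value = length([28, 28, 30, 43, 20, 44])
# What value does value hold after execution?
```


length([28, 28, 30, 43, 20, 44])
= 1 + length([28, 30, 43, 20, 44])
= 1 + 1 + length([30, 43, 20, 44])
= 1 + 1 + 1 + length([43, 20, 44])
= 1 + 1 + 1 + 1 + length([20, 44])
= 1 + 1 + 1 + 1 + 1 + length([44])
= 1 + 1 + 1 + 1 + 1 + 1 + length([])
= 1 + 1 + 1 + 1 + 1 + 1 + 0
= 6


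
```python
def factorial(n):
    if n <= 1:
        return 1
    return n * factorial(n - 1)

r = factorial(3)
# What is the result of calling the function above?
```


factorial(3)
= 3 * factorial(2)
= 3 * 2 * factorial(1)
= 3 * 2 * 1
= 6


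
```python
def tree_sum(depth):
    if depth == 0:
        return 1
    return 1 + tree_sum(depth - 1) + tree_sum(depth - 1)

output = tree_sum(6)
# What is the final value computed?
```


tree_sum(6)
= 1 + tree_sum(5) + tree_sum(5)
= 1 + 2 * tree_sum(5)
tree_sum(k) = 2^(k+1) - 1
tree_sum(0) = 1
tree_sum(1) = 3
tree_sum(2) = 7
tree_sum(3) = 15
tree_sum(4) = 31
tree_sum(6) = 2^7 - 1 = 127


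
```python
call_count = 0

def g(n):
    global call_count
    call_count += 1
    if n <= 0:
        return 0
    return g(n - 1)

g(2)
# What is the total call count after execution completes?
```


g(2) calls g(1) calls ... calls g(0)
Total calls: 2 + 1 (for base case) = 3


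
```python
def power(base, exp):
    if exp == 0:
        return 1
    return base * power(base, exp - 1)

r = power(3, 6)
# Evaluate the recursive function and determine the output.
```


power(3, 6)
= 3 * power(3, 5)
= 3 * 3 * power(3, 4)
= 3 * 3 * 3 * power(3, 3)
= 3 * 3 * 3 * 3 * power(3, 2)
= 3 * 3 * 3 * 3 * 3 * power(3, 1)
= 3 * 3 * 3 * 3 * 3 * 3 * power(3, 0)
= 3 * 3 * 3 * 3 * 3 * 3 * 1
= 729


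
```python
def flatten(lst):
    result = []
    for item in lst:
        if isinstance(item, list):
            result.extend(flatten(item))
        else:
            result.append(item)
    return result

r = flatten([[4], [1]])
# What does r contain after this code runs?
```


flatten([[4], [1]])
Processing each element:
  [4] is a list -> flatten recursively -> [4]
  [1] is a list -> flatten recursively -> [1]
= [4, 1]


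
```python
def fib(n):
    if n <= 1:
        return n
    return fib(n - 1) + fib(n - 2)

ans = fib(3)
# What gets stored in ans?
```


fib(3)
= fib(2) + fib(1)
Computing bottom-up: fib(0)=0, fib(1)=1, fib(2)=1, fib(3)=2
= 2


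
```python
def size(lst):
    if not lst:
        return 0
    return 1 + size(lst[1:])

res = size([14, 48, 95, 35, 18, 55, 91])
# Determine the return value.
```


size([14, 48, 95, 35, 18, 55, 91])
= 1 + size([48, 95, 35, 18, 55, 91])
= 1 + 1 + size([95, 35, 18, 55, 91])
= 1 + 1 + 1 + size([35, 18, 55, 91])
= 1 + 1 + 1 + 1 + size([18, 55, 91])
= 1 + 1 + 1 + 1 + 1 + size([55, 91])
= 1 + 1 + 1 + 1 + 1 + 1 + size([91])
= 1 + 1 + 1 + 1 + 1 + 1 + 1 + size([])
= 1 + 1 + 1 + 1 + 1 + 1 + 1 + 0
= 7


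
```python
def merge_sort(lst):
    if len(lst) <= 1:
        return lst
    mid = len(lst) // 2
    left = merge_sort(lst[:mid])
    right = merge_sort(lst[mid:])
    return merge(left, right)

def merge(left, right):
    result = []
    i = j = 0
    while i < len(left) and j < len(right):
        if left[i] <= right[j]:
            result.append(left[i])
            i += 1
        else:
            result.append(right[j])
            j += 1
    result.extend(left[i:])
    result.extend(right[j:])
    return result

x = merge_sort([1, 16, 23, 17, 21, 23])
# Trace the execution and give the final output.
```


merge_sort([1, 16, 23, 17, 21, 23])
Split into [1, 16, 23] and [17, 21, 23]
Left sorted: [1, 16, 23]
Right sorted: [17, 21, 23]
Merge [1, 16, 23] and [17, 21, 23]
= [1, 16, 17, 21, 23, 23]


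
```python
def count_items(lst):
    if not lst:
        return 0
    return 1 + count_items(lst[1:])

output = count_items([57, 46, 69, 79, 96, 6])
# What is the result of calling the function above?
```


count_items([57, 46, 69, 79, 96, 6])
= 1 + count_items([46, 69, 79, 96, 6])
= 1 + 1 + count_items([69, 79, 96, 6])
= 1 + 1 + 1 + count_items([79, 96, 6])
= 1 + 1 + 1 + 1 + count_items([96, 6])
= 1 + 1 + 1 + 1 + 1 + count_items([6])
= 1 + 1 + 1 + 1 + 1 + 1 + count_items([])
= 1 + 1 + 1 + 1 + 1 + 1 + 0
= 6


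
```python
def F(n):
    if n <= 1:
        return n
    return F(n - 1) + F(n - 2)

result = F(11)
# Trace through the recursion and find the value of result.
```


F(11)
= F(10) + F(9)
= (F(9) + F(8)) + F(9)
Computing bottom-up: F(0)=0, F(1)=1, F(2)=1, F(3)=2, F(4)=3, F(5)=5, F(6)=8, F(7)=13, F(8)=21, F(9)=34, F(10)=55, F(11)=89
= 89


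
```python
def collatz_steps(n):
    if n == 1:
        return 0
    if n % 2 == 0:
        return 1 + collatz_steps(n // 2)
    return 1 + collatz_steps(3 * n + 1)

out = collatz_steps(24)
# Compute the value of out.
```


collatz_steps(24)
24 is even -> collatz_steps(12)
12 is even -> collatz_steps(6)
6 is even -> collatz_steps(3)
3 is odd -> 3*3+1 = 10 -> collatz_steps(10)
10 is even -> collatz_steps(5)
5 is odd -> 3*5+1 = 16 -> collatz_steps(16)
16 is even -> collatz_steps(8)
8 is even -> collatz_steps(4)
4 is even -> collatz_steps(2)
2 is even -> collatz_steps(1)
Reached 1 after 10 steps
= 10


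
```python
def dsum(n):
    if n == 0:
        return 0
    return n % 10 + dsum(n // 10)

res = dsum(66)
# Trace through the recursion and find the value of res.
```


dsum(66)
= 6 + dsum(6)
= 6 + 6 + dsum(0)
= 6 + 6 + 0
= 12


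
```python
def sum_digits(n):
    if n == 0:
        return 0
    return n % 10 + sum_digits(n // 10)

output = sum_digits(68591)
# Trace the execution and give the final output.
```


sum_digits(68591)
= 1 + sum_digits(6859)
= 1 + 9 + sum_digits(685)
= 1 + 9 + 5 + sum_digits(68)
= 1 + 9 + 5 + 8 + sum_digits(6)
= 1 + 9 + 5 + 8 + 6 + sum_digits(0)
= 1 + 9 + 5 + 8 + 6 + 0
= 29


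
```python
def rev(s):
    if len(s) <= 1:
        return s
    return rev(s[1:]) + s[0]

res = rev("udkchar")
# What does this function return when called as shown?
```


rev("udkchar")
= rev("dkchar") + "u"
= rev("kchar") + "d" + "u"
= rev("char") + "k" + "d" + "u"
= rev("har") + "c" + "k" + "d" + "u"
= rev("ar") + "h" + "c" + "k" + "d" + "u"
= rev("r") + "a" + "h" + "c" + "k" + "d" + "u"
= "r" + "a" + "h" + "c" + "k" + "d" + "u"
= "rahckdu"


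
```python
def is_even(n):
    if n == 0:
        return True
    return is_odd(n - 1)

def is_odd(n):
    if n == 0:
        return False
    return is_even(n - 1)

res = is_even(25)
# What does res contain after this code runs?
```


is_even(25)
= is_odd(24)
= is_even(23)
= is_odd(22)
= is_even(21)
= is_odd(20)
= is_even(19)
= is_odd(18)
= is_even(17)
= is_odd(16)
= is_even(15)
= is_odd(14)
= is_even(13)
= is_odd(12)
= is_even(11)
= is_odd(10)
= is_even(9)
= is_odd(8)
= is_even(7)
= is_odd(6)
= is_even(5)
= is_odd(4)
= is_even(3)
= is_odd(2)
= is_even(1)
= is_odd(0)
n == 0: return False
= False


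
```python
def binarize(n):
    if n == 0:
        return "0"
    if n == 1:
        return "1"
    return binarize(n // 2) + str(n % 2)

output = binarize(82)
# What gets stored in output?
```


binarize(82)
= binarize(41) + "0"
= binarize(20) + "1" + "0"
= binarize(10) + "0" + "1" + "0"
= binarize(5) + "0" + "0" + "1" + "0"
= binarize(2) + "1" + "0" + "0" + "1" + "0"
= binarize(1) + "0" + "1" + "0" + "0" + "1" + "0"
= "1" + "0" + "1" + "0" + "0" + "1" + "0"
= "1010010"


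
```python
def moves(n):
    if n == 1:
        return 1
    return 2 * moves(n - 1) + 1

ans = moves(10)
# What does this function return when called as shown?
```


moves(10)
= 2 * moves(9) + 1
= 2 * (2 * moves(8) + 1) + 1
= 2 * (2 * (2 * moves(7) + 1) + 1) + 1
= 2 * (2 * (2 * (2 * moves(6) + 1) + 1) + 1) + 1
= 2 * (2 * (2 * (2 * (2 * moves(5) + 1) + 1) + 1) + 1) + 1
= 2 * (2 * (2 * (2 * (2 * (2 * moves(4) + 1) + 1) + 1) + 1) + 1) + 1
= 2 * (2 * (2 * (2 * (2 * (2 * (2 * moves(3) + 1) + 1) + 1) + 1) + 1) + 1) + 1
= 2 * (2 * (2 * (2 * (2 * (2 * (2 * (2 * moves(2) + 1) + 1) + 1) + 1) + 1) + 1) + 1) + 1
= 2 * (2 * (2 * (2 * (2 * (2 * (2 * (2 * (2 * moves(1) + 1) + 1) + 1) + 1) + 1) + 1) + 1) + 1) + 1
Now compute bottom-up:
moves(1) = 1
moves(2) = 2 * 1 + 1 = 3
moves(3) = 2 * 3 + 1 = 7
moves(4) = 2 * 7 + 1 = 15
moves(5) = 2 * 15 + 1 = 31
moves(6) = 2 * 31 + 1 = 63
moves(7) = 2 * 63 + 1 = 127
moves(8) = 2 * 127 + 1 = 255
moves(9) = 2 * 255 + 1 = 511
moves(10) = 2 * 511 + 1 = 1023
= 1023


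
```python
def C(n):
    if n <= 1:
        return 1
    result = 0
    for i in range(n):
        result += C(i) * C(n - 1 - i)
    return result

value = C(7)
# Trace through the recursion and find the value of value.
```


C(7)
= sum of C(i) * C(7-1-i) for i in 0..6
First compute sub-values bottom-up:
  C(0) = 1, C(1) = 1
  C(2) = 1*1 + 1*1 = 2
  C(3) = 1*2 + 1*1 + 2*1 = 5
  C(4) = 1*5 + 1*2 + 2*1 + 5*1 = 14
  C(5) = 1*14 + 1*5 + 2*2 + 5*1 + 14*1 = 42
  C(6) = 1*42 + 1*14 + 2*5 + 5*2 + 14*1 + 42*1 = 132
Now C(7):
  C(0)*C(6) = 1*132 = 132
  C(1)*C(5) = 1*42 = 42
  C(2)*C(4) = 2*14 = 28
  C(3)*C(3) = 5*5 = 25
  C(4)*C(2) = 14*2 = 28
  C(5)*C(1) = 42*1 = 42
  C(6)*C(0) = 132*1 = 132
= 132 + 42 + 28 + 25 + 28 + 42 + 132
= 429


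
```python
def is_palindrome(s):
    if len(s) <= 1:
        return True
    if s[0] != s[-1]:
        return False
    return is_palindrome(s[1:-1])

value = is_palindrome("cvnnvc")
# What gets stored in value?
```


is_palindrome("cvnnvc")
"cvnnvc": s[0]='c' == s[-1]='c' -> is_palindrome("vnnv")
"vnnv": s[0]='v' == s[-1]='v' -> is_palindrome("nn")
"nn": s[0]='n' == s[-1]='n' -> is_palindrome("")
"": len <= 1 -> True
= True


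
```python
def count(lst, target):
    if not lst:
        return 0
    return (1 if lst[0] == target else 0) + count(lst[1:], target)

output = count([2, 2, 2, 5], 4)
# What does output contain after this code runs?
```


count([2, 2, 2, 5], 4)
lst[0]=2 != 4: 0 + count([2, 2, 5], 4)
lst[0]=2 != 4: 0 + count([2, 5], 4)
lst[0]=2 != 4: 0 + count([5], 4)
lst[0]=5 != 4: 0 + count([], 4)
= 0


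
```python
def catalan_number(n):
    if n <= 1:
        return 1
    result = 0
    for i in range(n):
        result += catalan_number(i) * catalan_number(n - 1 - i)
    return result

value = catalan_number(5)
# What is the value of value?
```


catalan_number(5)
= sum of catalan_number(i) * catalan_number(5-1-i) for i in 0..4
First compute sub-values bottom-up:
  catalan_number(0) = 1, catalan_number(1) = 1
  catalan_number(2) = 1*1 + 1*1 = 2
  catalan_number(3) = 1*2 + 1*1 + 2*1 = 5
  catalan_number(4) = 1*5 + 1*2 + 2*1 + 5*1 = 14
Now catalan_number(5):
  catalan_number(0)*catalan_number(4) = 1*14 = 14
  catalan_number(1)*catalan_number(3) = 1*5 = 5
  catalan_number(2)*catalan_number(2) = 2*2 = 4
  catalan_number(3)*catalan_number(1) = 5*1 = 5
  catalan_number(4)*catalan_number(0) = 14*1 = 14
= 14 + 5 + 4 + 5 + 14
= 42


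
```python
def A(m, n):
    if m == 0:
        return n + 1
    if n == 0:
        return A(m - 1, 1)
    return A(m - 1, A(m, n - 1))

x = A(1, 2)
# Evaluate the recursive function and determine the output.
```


A(1, 2)
= A(0, A(1, 1))
First compute A(1, 1) = 3
= A(0, 3)
= 4


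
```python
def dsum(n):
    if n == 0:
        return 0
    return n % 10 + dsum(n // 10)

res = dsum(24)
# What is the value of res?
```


dsum(24)
= 4 + dsum(2)
= 4 + 2 + dsum(0)
= 4 + 2 + 0
= 6


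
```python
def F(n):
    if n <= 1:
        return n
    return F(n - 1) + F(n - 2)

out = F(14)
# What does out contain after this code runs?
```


F(14)
= F(13) + F(12)
= (F(12) + F(11)) + F(12)
Computing bottom-up: F(0)=0, F(1)=1, F(2)=1, F(3)=2, F(4)=3, F(5)=5, F(6)=8, F(7)=13, F(8)=21, F(9)=34, F(10)=55, F(11)=89, F(12)=144, F(13)=233, F(14)=377
= 377


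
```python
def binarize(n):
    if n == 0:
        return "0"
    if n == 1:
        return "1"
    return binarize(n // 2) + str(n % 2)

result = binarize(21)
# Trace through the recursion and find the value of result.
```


binarize(21)
= binarize(10) + "1"
= binarize(5) + "0" + "1"
= binarize(2) + "1" + "0" + "1"
= binarize(1) + "0" + "1" + "0" + "1"
= "1" + "0" + "1" + "0" + "1"
= "10101"


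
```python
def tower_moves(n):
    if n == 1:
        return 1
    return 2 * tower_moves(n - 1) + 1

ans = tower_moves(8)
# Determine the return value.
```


tower_moves(8)
= 2 * tower_moves(7) + 1
= 2 * (2 * tower_moves(6) + 1) + 1
= 2 * (2 * (2 * tower_moves(5) + 1) + 1) + 1
= 2 * (2 * (2 * (2 * tower_moves(4) + 1) + 1) + 1) + 1
= 2 * (2 * (2 * (2 * (2 * tower_moves(3) + 1) + 1) + 1) + 1) + 1
= 2 * (2 * (2 * (2 * (2 * (2 * tower_moves(2) + 1) + 1) + 1) + 1) + 1) + 1
= 2 * (2 * (2 * (2 * (2 * (2 * (2 * tower_moves(1) + 1) + 1) + 1) + 1) + 1) + 1) + 1
Now compute bottom-up:
tower_moves(1) = 1
tower_moves(2) = 2 * 1 + 1 = 3
tower_moves(3) = 2 * 3 + 1 = 7
tower_moves(4) = 2 * 7 + 1 = 15
tower_moves(5) = 2 * 15 + 1 = 31
tower_moves(6) = 2 * 31 + 1 = 63
tower_moves(7) = 2 * 63 + 1 = 127
tower_moves(8) = 2 * 127 + 1 = 255
= 255


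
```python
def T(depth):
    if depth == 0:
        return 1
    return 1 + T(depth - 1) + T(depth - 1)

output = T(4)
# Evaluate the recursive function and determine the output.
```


T(4)
= 1 + T(3) + T(3)
= 1 + 2 * T(3)
T(k) = 2^(k+1) - 1
T(0) = 1
T(1) = 3
T(2) = 7
T(3) = 15
T(4) = 31
T(4) = 2^5 - 1 = 31


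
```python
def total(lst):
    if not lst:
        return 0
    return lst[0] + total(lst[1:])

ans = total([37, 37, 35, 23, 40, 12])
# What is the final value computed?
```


total([37, 37, 35, 23, 40, 12])
= 37 + total([37, 35, 23, 40, 12])
= 37 + 37 + total([35, 23, 40, 12])
= 37 + 37 + 35 + total([23, 40, 12])
= 37 + 37 + 35 + 23 + total([40, 12])
= 37 + 37 + 35 + 23 + 40 + total([12])
= 37 + 37 + 35 + 23 + 40 + 12 + total([])
= 37 + 37 + 35 + 23 + 40 + 12 + 0
= 184


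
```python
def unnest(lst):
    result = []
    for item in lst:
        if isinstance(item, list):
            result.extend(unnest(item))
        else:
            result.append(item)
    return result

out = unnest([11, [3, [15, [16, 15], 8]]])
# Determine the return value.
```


unnest([11, [3, [15, [16, 15], 8]]])
Processing each element:
  11 is not a list -> append 11
  [3, [15, [16, 15], 8]] is a list -> unnest recursively -> [3, 15, 16, 15, 8]
= [11, 3, 15, 16, 15, 8]


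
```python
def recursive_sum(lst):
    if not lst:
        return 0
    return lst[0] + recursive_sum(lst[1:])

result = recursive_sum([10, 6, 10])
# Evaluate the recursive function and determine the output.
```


recursive_sum([10, 6, 10])
= 10 + recursive_sum([6, 10])
= 10 + 6 + recursive_sum([10])
= 10 + 6 + 10 + recursive_sum([])
= 10 + 6 + 10 + 0
= 26


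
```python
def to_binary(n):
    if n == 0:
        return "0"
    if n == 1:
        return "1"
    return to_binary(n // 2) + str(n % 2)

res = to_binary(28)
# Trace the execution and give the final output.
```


to_binary(28)
= to_binary(14) + "0"
= to_binary(7) + "0" + "0"
= to_binary(3) + "1" + "0" + "0"
= to_binary(1) + "1" + "1" + "0" + "0"
= "1" + "1" + "1" + "0" + "0"
= "11100"


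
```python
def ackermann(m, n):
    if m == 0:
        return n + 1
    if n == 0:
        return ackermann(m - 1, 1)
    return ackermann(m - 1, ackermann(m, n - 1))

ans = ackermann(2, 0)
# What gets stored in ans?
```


ackermann(2, 0)
n == 0: return ackermann(1, 1)
= ackermann(1, 1) = 3
= 3


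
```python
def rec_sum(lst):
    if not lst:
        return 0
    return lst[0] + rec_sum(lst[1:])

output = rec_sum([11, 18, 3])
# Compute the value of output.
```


rec_sum([11, 18, 3])
= 11 + rec_sum([18, 3])
= 11 + 18 + rec_sum([3])
= 11 + 18 + 3 + rec_sum([])
= 11 + 18 + 3 + 0
= 32


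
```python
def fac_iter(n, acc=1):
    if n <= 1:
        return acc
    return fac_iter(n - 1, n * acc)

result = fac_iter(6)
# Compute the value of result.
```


fac_iter(6, 1)
= fac_iter(5, 6 * 1) = fac_iter(5, 6)
= fac_iter(4, 5 * 6) = fac_iter(4, 30)
= fac_iter(3, 4 * 30) = fac_iter(3, 120)
= fac_iter(2, 3 * 120) = fac_iter(2, 360)
= fac_iter(1, 2 * 360) = fac_iter(1, 720)
n <= 1, return acc = 720


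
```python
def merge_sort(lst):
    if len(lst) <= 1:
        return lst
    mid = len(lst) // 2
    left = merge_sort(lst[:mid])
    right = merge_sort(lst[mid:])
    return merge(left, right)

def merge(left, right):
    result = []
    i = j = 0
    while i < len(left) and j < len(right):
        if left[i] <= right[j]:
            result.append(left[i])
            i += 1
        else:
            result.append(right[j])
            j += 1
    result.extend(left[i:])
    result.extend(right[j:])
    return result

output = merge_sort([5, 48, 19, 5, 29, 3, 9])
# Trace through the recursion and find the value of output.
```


merge_sort([5, 48, 19, 5, 29, 3, 9])
Split into [5, 48, 19] and [5, 29, 3, 9]
Left sorted: [5, 19, 48]
Right sorted: [3, 5, 9, 29]
Merge [5, 19, 48] and [3, 5, 9, 29]
= [3, 5, 5, 9, 19, 29, 48]


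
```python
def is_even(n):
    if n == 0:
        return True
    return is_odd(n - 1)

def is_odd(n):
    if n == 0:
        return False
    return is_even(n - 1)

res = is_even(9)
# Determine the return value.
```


is_even(9)
= is_odd(8)
= is_even(7)
= is_odd(6)
= is_even(5)
= is_odd(4)
= is_even(3)
= is_odd(2)
= is_even(1)
= is_odd(0)
n == 0: return False
= False
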